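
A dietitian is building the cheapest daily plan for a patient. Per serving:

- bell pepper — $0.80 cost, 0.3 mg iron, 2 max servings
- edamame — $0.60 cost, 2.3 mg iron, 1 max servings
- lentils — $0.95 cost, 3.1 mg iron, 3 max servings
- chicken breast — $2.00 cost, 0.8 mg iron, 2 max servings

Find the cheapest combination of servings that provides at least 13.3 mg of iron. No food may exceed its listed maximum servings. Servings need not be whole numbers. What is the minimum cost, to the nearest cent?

Cost per mg of iron: edamame $0.2609, lentils $0.3065, chicken breast $2.5000, bell pepper $2.6667.
Take 1 serving of edamame: +2.3 mg iron for $0.60 (total $0.60, still need 11.0 mg).
Take 3 servings of lentils: +9.3 mg iron for $2.85 (total $3.45, still need 1.7 mg).
Take 2 servings of chicken breast: +1.6 mg iron for $4.00 (total $7.45, still need 0.1 mg).
Take 0.3333 servings of bell pepper: +0.1 mg iron for $0.27 (total $7.72, still need 0.0 mg).
Greedy by cheapest-per-mg is optimal for a single linear constraint, so the minimum cost is $7.72.

$7.72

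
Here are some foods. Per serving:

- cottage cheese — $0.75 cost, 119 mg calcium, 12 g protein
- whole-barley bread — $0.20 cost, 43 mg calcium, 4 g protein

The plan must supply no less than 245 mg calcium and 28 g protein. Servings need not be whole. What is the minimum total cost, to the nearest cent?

cottage cheese only: max(245/119, 28/12) = 2.333 servings → $1.75.
whole-barley bread only: max(245/43, 28/4) = 7 servings → $1.40.
cottage cheese + whole-barley bread: intersection lies outside the first quadrant.
So the least-cost plan costs $1.40.

$1.40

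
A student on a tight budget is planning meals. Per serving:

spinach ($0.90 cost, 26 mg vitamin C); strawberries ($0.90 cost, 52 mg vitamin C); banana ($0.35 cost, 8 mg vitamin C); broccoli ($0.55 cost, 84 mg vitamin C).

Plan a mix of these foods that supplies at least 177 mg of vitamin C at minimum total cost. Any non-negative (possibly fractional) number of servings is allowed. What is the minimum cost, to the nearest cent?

Cost per mg of vitamin C: broccoli $0.0065, strawberries $0.0173, spinach $0.0346, banana $0.0437.
With no serving limits, use only broccoli: 177 mg / 84 mg = 2.107 servings × $0.55 = $1.16.

$1.16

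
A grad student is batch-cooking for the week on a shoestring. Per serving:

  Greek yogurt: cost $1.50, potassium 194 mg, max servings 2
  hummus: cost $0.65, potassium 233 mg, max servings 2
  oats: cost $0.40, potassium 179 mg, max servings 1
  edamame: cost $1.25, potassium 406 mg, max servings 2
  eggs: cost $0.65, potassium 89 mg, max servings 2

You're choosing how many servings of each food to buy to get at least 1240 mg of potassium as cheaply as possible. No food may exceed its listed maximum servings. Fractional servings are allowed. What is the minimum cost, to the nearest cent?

$3.53

Cost per mg of potassium: oats $0.0022, hummus $0.0028, edamame $0.0031, eggs $0.0073, Greek yogurt $0.0077.
Take 1 serving of oats: +179.0 mg potassium for $0.40 (total $0.40, still need 1061.0 mg).
Take 2 servings of hummus: +466.0 mg potassium for $1.30 (total $1.70, still need 595.0 mg).
Take 1.466 servings of edamame: +595.0 mg potassium for $1.83 (total $3.53, still need 0.0 mg).
Filling from the cheapest source first is optimal under one linear minimum: $3.53.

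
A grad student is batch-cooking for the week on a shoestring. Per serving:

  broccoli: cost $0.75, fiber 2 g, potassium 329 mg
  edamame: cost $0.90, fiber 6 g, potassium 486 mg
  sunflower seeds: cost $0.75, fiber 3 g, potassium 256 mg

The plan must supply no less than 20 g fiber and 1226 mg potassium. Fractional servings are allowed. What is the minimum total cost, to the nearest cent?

broccoli only: max(20/2, 1226/329) = 10 servings → $7.50.
edamame only: max(20/6, 1226/486) = 3.333 servings → $3.00.
sunflower seeds only: max(20/3, 1226/256) = 6.667 servings → $5.00.
broccoli + edamame: the both-tight solution has a negative serving — not a feasible corner.
broccoli + sunflower seeds: intersection lies outside the first quadrant.
edamame + sunflower seeds: the both-tight solution has a negative serving — not a feasible corner.
So the least-cost plan costs $3.00.

$3.00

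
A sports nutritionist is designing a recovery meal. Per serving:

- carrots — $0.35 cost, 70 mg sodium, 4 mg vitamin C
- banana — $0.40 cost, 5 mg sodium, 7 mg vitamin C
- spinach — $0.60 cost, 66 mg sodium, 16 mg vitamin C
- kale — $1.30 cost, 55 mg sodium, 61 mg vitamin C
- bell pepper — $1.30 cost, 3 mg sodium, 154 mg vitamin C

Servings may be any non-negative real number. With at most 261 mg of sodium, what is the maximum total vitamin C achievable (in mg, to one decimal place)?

Vitamin C per mg sodium: bell pepper 51.33, banana 1.4, kale 1.109, spinach 0.2424, carrots 0.05714.
With no serving limits, spend the whole sodium allowance on bell pepper: 261 mg / 3 mg × 154 mg = 13398.0 mg.

13398.0 mg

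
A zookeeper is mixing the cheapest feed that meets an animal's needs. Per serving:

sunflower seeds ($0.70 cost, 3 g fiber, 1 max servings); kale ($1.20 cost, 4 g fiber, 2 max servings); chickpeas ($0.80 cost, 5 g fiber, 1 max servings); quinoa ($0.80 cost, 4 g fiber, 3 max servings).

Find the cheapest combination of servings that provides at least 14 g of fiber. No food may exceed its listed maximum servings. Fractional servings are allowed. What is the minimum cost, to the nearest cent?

$2.60

Cost per g of fiber: chickpeas $0.1600, quinoa $0.2000, sunflower seeds $0.2333, kale $0.3000.
Take 1 serving of chickpeas: +5.0 g fiber for $0.80 (total $0.80, still need 9.0 g).
Take 2.25 servings of quinoa: +9.0 g fiber for $1.80 (total $2.60, still need 0.0 g).
Filling from the cheapest source first is optimal under one linear minimum: $2.60.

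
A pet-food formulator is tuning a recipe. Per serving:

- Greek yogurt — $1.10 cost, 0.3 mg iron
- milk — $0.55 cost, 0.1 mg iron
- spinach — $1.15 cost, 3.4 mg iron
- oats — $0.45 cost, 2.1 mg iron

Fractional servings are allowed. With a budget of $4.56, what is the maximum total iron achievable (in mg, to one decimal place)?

Iron per dollar: oats 4.667, spinach 2.957, Greek yogurt 0.2727, milk 0.1818.
With no serving limits, spend the whole cost allowance on oats: $4.56 / $0.45 × 2.1 mg = 21.3 mg.

21.3 mg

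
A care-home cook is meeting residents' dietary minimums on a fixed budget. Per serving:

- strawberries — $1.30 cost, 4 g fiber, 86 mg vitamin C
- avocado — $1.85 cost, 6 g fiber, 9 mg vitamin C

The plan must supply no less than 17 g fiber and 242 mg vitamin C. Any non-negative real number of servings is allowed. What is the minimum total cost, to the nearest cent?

$5.42

With two linear requirements the optimum uses one or two foods; enumerate the corners.
strawberries only: max(17/4, 242/86) = 4.25 servings → $5.53.
avocado only: max(17/6, 242/9) = 26.89 servings → $49.74.
strawberries + avocado with both tight: 2.706 servings and 1.029 servings → $5.42.
So the least-cost plan costs $5.42.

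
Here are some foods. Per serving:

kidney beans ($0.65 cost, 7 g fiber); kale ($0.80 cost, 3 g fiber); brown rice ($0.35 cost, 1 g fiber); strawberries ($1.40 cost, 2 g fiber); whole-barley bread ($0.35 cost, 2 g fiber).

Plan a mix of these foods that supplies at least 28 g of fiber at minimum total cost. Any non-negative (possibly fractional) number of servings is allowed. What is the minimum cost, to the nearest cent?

Cost per g of fiber: kidney beans $0.0929, whole-barley bread $0.1750, kale $0.2667, brown rice $0.3500, strawberries $0.7000.
With no serving limits, use only kidney beans: 28 g / 7 g = 4 servings × $0.65 = $2.60.

$2.60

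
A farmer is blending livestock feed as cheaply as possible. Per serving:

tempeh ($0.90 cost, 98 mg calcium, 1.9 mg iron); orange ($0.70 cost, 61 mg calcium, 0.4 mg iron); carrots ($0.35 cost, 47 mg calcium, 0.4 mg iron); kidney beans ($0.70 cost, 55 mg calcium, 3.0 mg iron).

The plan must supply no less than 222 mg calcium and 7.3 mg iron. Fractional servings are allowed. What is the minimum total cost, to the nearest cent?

$2.27

A basic optimal solution has at most two foods positive. Try each food alone and each pair with both targets met exactly.
tempeh only: max(222/98, 7.3/1.9) = 3.842 servings → $3.46.
orange only: max(222/61, 7.3/0.4) = 18.25 servings → $12.78.
carrots only: max(222/47, 7.3/0.4) = 18.25 servings → $6.39.
kidney beans only: max(222/55, 7.3/3.0) = 4.036 servings → $2.83.
tempeh + orange: the both-tight solution has a negative serving — not a feasible corner.
tempeh + carrots: the both-tight solution has a negative serving — not a feasible corner.
tempeh + kidney beans with both tight: 1.396 servings and 1.549 servings → $2.34.
orange + carrots: intersection lies outside the first quadrant.
orange + kidney beans with both tight: 1.643 servings and 2.214 servings → $2.70.
carrots + kidney beans with both tight: 2.223 servings and 2.137 servings → $2.27.
So the least-cost plan costs $2.27.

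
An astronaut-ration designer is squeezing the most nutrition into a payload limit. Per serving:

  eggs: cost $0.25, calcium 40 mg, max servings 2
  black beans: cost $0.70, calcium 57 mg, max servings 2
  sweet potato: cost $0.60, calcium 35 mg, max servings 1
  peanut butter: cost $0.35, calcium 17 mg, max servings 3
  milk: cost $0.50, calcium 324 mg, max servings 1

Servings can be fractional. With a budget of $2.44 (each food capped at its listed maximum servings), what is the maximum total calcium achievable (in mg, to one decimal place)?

Calcium per dollar: milk 648, eggs 160, black beans 81.43, sweet potato 58.33, peanut butter 48.57.
Take 1 serving of milk: spends $0.50, +324.0 mg calcium (running total 324.0 mg).
Take 2 servings of eggs: spends $0.50, +80.0 mg calcium (running total 404.0 mg).
Take 2 servings of black beans: spends $1.40, +114.0 mg calcium (running total 518.0 mg).
Take 0.06667 servings of sweet potato: spends $0.04, +2.3 mg calcium (running total 520.3 mg).
Greedy by best ratio exhausts the cost allowance optimally: 520.3 mg.

520.3 mg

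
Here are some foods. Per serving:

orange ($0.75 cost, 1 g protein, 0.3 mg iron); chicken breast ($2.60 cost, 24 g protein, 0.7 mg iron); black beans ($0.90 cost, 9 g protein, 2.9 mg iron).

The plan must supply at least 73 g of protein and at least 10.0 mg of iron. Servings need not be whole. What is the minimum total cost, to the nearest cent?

Check every corner: each single food scaled to meet both minima, and each pair solved so both constraints bind.
orange only: max(73/1, 10.0/0.3) = 73 servings → $54.75.
chicken breast only: max(73/24, 10.0/0.7) = 14.29 servings → $37.14.
black beans only: max(73/9, 10.0/2.9) = 8.111 servings → $7.30.
orange + chicken breast with both tight: 29.06 servings and 1.831 servings → $26.56.
orange + black beans: the both-tight solution has a negative serving — not a feasible corner.
chicken breast + black beans with both tight: 1.923 servings and 2.984 servings → $7.68.
So the least-cost plan costs $7.30.

$7.30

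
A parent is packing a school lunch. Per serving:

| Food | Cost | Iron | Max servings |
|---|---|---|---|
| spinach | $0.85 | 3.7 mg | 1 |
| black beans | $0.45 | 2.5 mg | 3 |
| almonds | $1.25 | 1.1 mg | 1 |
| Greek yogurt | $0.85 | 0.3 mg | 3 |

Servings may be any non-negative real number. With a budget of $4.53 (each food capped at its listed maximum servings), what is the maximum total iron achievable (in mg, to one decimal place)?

12.7 mg

Iron per dollar: black beans 5.556, spinach 4.353, almonds 0.88, Greek yogurt 0.3529.
Take 3 servings of black beans: spends $1.35, +7.5 mg iron (running total 7.5 mg).
Take 1 serving of spinach: spends $0.85, +3.7 mg iron (running total 11.2 mg).
Take 1 serving of almonds: spends $1.25, +1.1 mg iron (running total 12.3 mg).
Take 1.271 servings of Greek yogurt: spends $1.08, +0.4 mg iron (running total 12.7 mg).
Filling greedily by iron-per-dollar is optimal for one linear limit, giving 12.7 mg.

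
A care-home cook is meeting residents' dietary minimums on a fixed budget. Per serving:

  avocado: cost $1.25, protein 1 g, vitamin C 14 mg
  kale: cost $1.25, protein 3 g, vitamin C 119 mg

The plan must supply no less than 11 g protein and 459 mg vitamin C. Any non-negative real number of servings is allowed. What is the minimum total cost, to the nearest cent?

Minimising a linear cost over {protein ≥ 11, vitamin C ≥ 459, servings ≥ 0} — the optimum is at a vertex, using one or two foods.
avocado only: max(11/1, 459/14) = 32.79 servings → $40.98.
kale only: max(11/3, 459/119) = 3.857 servings → $4.82.
avocado + kale: the both-tight solution has a negative serving — not a feasible corner.
So the least-cost plan costs $4.82.

$4.82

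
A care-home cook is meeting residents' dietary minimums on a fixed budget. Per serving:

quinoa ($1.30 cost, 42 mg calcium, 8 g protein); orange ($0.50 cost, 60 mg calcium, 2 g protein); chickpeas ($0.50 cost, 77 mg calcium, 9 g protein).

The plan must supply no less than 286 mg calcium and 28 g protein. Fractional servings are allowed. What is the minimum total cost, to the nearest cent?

$1.86

For a min-cost LP with two ≥-constraints, a basic feasible solution has at most two positive variables.
quinoa only: max(286/42, 28/8) = 6.81 servings → $8.85.
orange only: max(286/60, 28/2) = 14 servings → $7.00.
chickpeas only: max(286/77, 28/9) = 3.714 servings → $1.86.
quinoa + orange with both tight: 2.798 servings and 2.808 servings → $5.04.
quinoa + chickpeas: the both-tight solution has a negative serving — not a feasible corner.
orange + chickpeas with both tight: 1.083 servings and 2.87 servings → $1.98.
Cheapest feasible corner: $1.86.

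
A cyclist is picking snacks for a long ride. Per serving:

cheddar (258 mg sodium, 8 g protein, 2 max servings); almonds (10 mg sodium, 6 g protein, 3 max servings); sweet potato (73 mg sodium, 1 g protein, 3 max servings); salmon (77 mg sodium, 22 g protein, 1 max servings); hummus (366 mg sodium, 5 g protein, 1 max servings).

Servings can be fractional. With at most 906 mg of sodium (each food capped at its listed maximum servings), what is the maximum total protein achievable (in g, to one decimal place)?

59.9 g

Protein per mg sodium: almonds 0.6, salmon 0.2857, cheddar 0.03101, sweet potato 0.0137, hummus 0.01366.
Take 3 servings of almonds: uses 30 mg sodium, +18.0 g protein (running total 18.0 g).
Take 1 serving of salmon: uses 77 mg sodium, +22.0 g protein (running total 40.0 g).
Take 2 servings of cheddar: uses 516 mg sodium, +16.0 g protein (running total 56.0 g).
Take 3 servings of sweet potato: uses 219 mg sodium, +3.0 g protein (running total 59.0 g).
Take 0.1749 servings of hummus: uses 64 mg sodium, +0.9 g protein (running total 59.9 g).
Filling greedily by protein-per-mg sodium is optimal for one linear limit, giving 59.9 g.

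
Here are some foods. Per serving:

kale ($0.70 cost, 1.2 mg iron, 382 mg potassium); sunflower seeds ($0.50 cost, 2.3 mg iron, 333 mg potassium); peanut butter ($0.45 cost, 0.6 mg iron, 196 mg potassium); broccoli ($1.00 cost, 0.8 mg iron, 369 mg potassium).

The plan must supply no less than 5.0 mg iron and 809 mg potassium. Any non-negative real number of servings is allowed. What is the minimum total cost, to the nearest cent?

$1.21

A basic optimal solution has at most two foods positive. Try each food alone and each pair with both targets met exactly.
kale only: max(5.0/1.2, 809/382) = 4.167 servings → $2.92.
sunflower seeds only: max(5.0/2.3, 809/333) = 2.429 servings → $1.21.
peanut butter only: max(5.0/0.6, 809/196) = 8.333 servings → $3.75.
broccoli only: max(5.0/0.8, 809/369) = 6.25 servings → $6.25.
kale + sunflower seeds with both tight: 0.4086 servings and 1.961 servings → $1.27.
kale + peanut butter: the both-tight solution has a negative serving — not a feasible corner.
kale + broccoli: intersection lies outside the first quadrant.
sunflower seeds + peanut butter with both tight: 1.971 servings and 0.7797 servings → $1.34.
sunflower seeds + broccoli with both tight: 2.057 servings and 0.3361 servings → $1.36.
peanut butter + broccoli: the both-tight solution has a negative serving — not a feasible corner.
The minimum over all feasible corners is $1.21.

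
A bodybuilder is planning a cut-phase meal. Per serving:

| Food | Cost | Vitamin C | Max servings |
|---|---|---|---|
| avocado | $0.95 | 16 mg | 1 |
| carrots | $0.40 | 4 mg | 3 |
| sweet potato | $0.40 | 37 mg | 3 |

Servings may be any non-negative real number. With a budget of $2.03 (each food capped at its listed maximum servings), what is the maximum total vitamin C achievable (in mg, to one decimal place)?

125.0 mg

Vitamin C per dollar: sweet potato 92.5, avocado 16.84, carrots 10.
Take 3 servings of sweet potato: spends $1.20, +111.0 mg vitamin C (running total 111.0 mg).
Take 0.8737 servings of avocado: spends $0.83, +14.0 mg vitamin C (running total 125.0 mg).
Greedy by best ratio exhausts the cost allowance optimally: 125.0 mg.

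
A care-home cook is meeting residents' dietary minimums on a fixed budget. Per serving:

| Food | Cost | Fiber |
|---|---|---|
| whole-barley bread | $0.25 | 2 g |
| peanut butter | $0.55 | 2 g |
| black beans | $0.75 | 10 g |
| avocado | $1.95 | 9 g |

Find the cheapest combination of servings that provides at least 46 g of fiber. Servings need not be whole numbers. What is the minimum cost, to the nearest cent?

$3.45

Cost per g of fiber: black beans $0.0750, whole-barley bread $0.1250, avocado $0.2167, peanut butter $0.2750.
With no serving limits, use only black beans: 46 g / 10 g = 4.6 servings × $0.75 = $3.45.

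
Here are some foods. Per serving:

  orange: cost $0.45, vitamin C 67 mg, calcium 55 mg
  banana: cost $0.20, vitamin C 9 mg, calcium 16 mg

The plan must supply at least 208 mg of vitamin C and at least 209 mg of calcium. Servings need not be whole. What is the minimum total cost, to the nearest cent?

Minimising a linear cost over {vitamin C ≥ 208, calcium ≥ 209, servings ≥ 0} — the optimum is at a vertex, using one or two foods.
orange only: max(208/67, 209/55) = 3.8 servings → $1.71.
banana only: max(208/9, 209/16) = 23.11 servings → $4.62.
orange + banana with both tight: 2.508 servings and 4.442 servings → $2.02.
So the least-cost plan costs $1.71.

$1.71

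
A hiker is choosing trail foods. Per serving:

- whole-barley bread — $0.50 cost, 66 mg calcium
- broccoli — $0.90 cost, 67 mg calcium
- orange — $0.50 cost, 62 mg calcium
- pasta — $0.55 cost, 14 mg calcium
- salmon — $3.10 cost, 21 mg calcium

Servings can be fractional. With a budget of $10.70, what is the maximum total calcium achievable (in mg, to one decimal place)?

1412.4 mg

Calcium per dollar: whole-barley bread 132, orange 124, broccoli 74.44, pasta 25.45, salmon 6.774.
With no serving limits, spend the whole cost allowance on whole-barley bread: $10.70 / $0.50 × 66 mg = 1412.4 mg.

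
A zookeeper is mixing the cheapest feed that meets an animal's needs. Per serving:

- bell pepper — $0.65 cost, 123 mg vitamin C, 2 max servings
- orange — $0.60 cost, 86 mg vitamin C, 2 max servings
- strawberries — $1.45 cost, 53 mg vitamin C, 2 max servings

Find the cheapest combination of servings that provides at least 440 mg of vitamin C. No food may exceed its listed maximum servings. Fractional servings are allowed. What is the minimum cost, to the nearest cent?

$3.10

Cost per mg of vitamin C: bell pepper $0.0053, orange $0.0070, strawberries $0.0274.
Take 2 servings of bell pepper: +246.0 mg vitamin C for $1.30 (total $1.30, still need 194.0 mg).
Take 2 servings of orange: +172.0 mg vitamin C for $1.20 (total $2.50, still need 22.0 mg).
Take 0.4151 servings of strawberries: +22.0 mg vitamin C for $0.60 (total $3.10, still need 0.0 mg).
Filling from the cheapest source first is optimal under one linear minimum: $3.10.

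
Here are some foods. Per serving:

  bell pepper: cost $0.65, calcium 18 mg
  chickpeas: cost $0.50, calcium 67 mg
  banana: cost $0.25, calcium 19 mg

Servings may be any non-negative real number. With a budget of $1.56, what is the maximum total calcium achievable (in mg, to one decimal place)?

209.0 mg

Calcium per dollar: chickpeas 134, banana 76, bell pepper 27.69.
With no serving limits, spend the whole cost allowance on chickpeas: $1.56 / $0.50 × 67 mg = 209.0 mg.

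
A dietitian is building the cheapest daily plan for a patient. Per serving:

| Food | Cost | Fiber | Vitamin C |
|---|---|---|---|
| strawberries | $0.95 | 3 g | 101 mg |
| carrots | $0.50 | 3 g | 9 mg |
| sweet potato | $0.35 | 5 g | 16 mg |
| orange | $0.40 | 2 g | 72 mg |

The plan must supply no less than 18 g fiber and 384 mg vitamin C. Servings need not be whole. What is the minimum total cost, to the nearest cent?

This is a tiny linear program; its minimum lies at a vertex of the feasible set. List the vertices and price them.
strawberries only: max(18/3, 384/101) = 6 servings → $5.70.
carrots only: max(18/3, 384/9) = 42.67 servings → $21.33.
sweet potato only: max(18/5, 384/16) = 24 servings → $8.40.
orange only: max(18/2, 384/72) = 9 servings → $3.60.
strawberries + carrots with both tight: 3.587 servings and 2.413 servings → $4.61.
strawberries + sweet potato with both tight: 3.571 servings and 1.457 servings → $3.90.
strawberries + orange: the both-tight solution has a negative serving — not a feasible corner.
carrots + sweet potato: the both-tight solution has a negative serving — not a feasible corner.
carrots + orange with both tight: 2.667 servings and 5 servings → $3.33.
sweet potato + orange with both tight: 1.61 servings and 4.976 servings → $2.55.
Cheapest feasible corner: $2.55.

$2.55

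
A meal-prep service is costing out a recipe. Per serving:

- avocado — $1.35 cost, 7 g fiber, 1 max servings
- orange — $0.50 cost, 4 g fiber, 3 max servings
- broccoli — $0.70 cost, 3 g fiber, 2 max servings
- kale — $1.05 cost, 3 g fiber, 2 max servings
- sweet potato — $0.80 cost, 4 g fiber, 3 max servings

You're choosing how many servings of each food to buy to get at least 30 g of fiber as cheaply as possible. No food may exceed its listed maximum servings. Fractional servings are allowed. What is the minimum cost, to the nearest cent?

$5.05

Cost per g of fiber: orange $0.1250, avocado $0.1929, sweet potato $0.2000, broccoli $0.2333, kale $0.3500.
Take 3 servings of orange: +12.0 g fiber for $1.50 (total $1.50, still need 18.0 g).
Take 1 serving of avocado: +7.0 g fiber for $1.35 (total $2.85, still need 11.0 g).
Take 2.75 servings of sweet potato: +11.0 g fiber for $2.20 (total $5.05, still need 0.0 g).
Filling from the cheapest source first is optimal under one linear minimum: $5.05.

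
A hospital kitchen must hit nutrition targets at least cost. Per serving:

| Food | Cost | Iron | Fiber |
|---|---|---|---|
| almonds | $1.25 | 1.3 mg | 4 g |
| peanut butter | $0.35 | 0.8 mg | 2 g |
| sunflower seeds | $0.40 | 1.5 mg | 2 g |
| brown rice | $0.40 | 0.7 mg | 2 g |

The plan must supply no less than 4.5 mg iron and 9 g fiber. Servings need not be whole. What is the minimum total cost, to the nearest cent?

$1.64

At the optimum either one food covers both requirements or two foods hit both targets exactly; no other combination can be cheaper.
almonds only: max(4.5/1.3, 9/4) = 3.462 servings → $4.33.
peanut butter only: max(4.5/0.8, 9/2) = 5.625 servings → $1.97.
sunflower seeds only: max(4.5/1.5, 9/2) = 4.5 servings → $1.80.
brown rice only: max(4.5/0.7, 9/2) = 6.429 servings → $2.57.
almonds + peanut butter: the both-tight solution has a negative serving — not a feasible corner.
almonds + sunflower seeds with both tight: 1.324 servings and 1.853 servings → $2.40.
almonds + brown rice: the both-tight solution has a negative serving — not a feasible corner.
peanut butter + sunflower seeds with both tight: 3.214 servings and 1.286 servings → $1.64.
peanut butter + brown rice: the both-tight solution has a negative serving — not a feasible corner.
sunflower seeds + brown rice with both tight: 1.688 servings and 2.812 servings → $1.80.
The minimum over all feasible corners is $1.64.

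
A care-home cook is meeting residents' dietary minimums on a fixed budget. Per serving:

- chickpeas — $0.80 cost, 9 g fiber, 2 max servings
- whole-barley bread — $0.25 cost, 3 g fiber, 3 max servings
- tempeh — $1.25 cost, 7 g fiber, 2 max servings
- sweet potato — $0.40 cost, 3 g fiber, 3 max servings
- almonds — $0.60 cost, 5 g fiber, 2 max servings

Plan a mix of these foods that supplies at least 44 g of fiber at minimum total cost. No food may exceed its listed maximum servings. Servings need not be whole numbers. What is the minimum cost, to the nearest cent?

Cost per g of fiber: whole-barley bread $0.0833, chickpeas $0.0889, almonds $0.1200, sweet potato $0.1333, tempeh $0.1786.
Take 3 servings of whole-barley bread: +9.0 g fiber for $0.75 (total $0.75, still need 35.0 g).
Take 2 servings of chickpeas: +18.0 g fiber for $1.60 (total $2.35, still need 17.0 g).
Take 2 servings of almonds: +10.0 g fiber for $1.20 (total $3.55, still need 7.0 g).
Take 2.333 servings of sweet potato: +7.0 g fiber for $0.93 (total $4.48, still need 0.0 g).
Filling from the cheapest source first is optimal under one linear minimum: $4.48.

$4.48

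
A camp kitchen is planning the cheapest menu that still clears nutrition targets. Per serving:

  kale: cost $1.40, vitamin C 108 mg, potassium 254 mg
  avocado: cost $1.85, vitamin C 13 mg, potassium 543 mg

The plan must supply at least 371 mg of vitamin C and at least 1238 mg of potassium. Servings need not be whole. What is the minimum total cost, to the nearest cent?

With two linear requirements the optimum uses one or two foods; enumerate the corners.
kale only: max(371/108, 1238/254) = 4.874 servings → $6.82.
avocado only: max(371/13, 1238/543) = 28.54 servings → $52.80.
kale + avocado with both tight: 3.349 servings and 0.7132 servings → $6.01.
The minimum over all feasible corners is $6.01.

$6.01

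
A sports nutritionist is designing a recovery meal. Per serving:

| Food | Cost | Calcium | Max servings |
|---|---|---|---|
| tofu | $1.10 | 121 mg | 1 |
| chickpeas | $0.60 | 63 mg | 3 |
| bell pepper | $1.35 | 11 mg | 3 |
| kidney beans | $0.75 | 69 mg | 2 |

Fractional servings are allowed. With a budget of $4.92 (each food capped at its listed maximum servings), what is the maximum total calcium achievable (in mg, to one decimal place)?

Calcium per dollar: tofu 110, chickpeas 105, kidney beans 92, bell pepper 8.148.
Take 1 serving of tofu: spends $1.10, +121.0 mg calcium (running total 121.0 mg).
Take 3 servings of chickpeas: spends $1.80, +189.0 mg calcium (running total 310.0 mg).
Take 2 servings of kidney beans: spends $1.50, +138.0 mg calcium (running total 448.0 mg).
Take 0.3852 servings of bell pepper: spends $0.52, +4.2 mg calcium (running total 452.2 mg).
Filling greedily by calcium-per-dollar is optimal for one linear limit, giving 452.2 mg.

452.2 mg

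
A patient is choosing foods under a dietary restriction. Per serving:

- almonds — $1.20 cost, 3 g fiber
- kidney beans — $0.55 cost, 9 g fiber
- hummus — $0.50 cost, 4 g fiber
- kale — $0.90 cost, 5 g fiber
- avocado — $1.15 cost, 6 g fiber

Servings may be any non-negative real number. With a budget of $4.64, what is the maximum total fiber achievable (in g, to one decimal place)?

75.9 g

Fiber per dollar: kidney beans 16.36, hummus 8, kale 5.556, avocado 5.217, almonds 2.5.
With no serving limits, spend the whole cost allowance on kidney beans: $4.64 / $0.55 × 9 g = 75.9 g.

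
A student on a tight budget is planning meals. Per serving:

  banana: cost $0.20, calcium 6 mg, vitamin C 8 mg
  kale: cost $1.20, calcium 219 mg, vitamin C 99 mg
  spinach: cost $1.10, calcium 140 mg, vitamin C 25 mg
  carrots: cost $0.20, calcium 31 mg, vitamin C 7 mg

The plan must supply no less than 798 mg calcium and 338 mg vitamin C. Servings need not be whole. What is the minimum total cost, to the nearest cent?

$4.37

Compare the cost at each extreme point of the feasible region.
banana only: max(798/6, 338/8) = 133 servings → $26.60.
kale only: max(798/219, 338/99) = 3.644 servings → $4.37.
spinach only: max(798/140, 338/25) = 13.52 servings → $14.87.
carrots only: max(798/31, 338/7) = 48.29 servings → $9.66.
banana + kale: intersection lies outside the first quadrant.
banana + spinach with both tight: 28.22 servings and 4.491 servings → $10.58.
banana + carrots with both tight: 23.75 servings and 21.15 servings → $8.98.
kale + spinach with both tight: 3.264 servings and 0.5939 servings → $4.57.
kale + carrots with both tight: 3.185 servings and 3.242 servings → $4.47.
spinach + carrots: the both-tight solution has a negative serving — not a feasible corner.
Cheapest feasible corner: $4.37.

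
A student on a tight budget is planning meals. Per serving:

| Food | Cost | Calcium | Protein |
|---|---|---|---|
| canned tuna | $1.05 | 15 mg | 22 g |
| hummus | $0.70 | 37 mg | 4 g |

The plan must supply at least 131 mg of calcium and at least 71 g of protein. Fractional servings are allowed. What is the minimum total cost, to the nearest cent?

$4.62

For a min-cost LP with two ≥-constraints, a basic feasible solution has at most two positive variables.
canned tuna only: max(131/15, 71/22) = 8.733 servings → $9.17.
hummus only: max(131/37, 71/4) = 17.75 servings → $12.43.
canned tuna + hummus with both tight: 2.789 servings and 2.41 servings → $4.62.
So the least-cost plan costs $4.62.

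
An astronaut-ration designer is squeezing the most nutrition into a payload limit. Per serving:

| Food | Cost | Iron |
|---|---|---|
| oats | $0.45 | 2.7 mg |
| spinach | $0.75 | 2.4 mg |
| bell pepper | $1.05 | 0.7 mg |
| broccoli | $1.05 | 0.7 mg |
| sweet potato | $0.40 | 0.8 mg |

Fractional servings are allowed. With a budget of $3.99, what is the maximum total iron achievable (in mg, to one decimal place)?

Iron per dollar: oats 6, spinach 3.2, sweet potato 2, bell pepper 0.6667, broccoli 0.6667.
With no serving limits, spend the whole cost allowance on oats: $3.99 / $0.45 × 2.7 mg = 23.9 mg.

23.9 mg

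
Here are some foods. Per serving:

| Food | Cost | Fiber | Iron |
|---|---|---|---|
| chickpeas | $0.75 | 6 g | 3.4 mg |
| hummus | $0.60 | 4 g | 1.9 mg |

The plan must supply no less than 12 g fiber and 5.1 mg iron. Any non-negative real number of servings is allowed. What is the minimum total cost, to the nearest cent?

$1.50

This is a tiny linear program; its minimum lies at a vertex of the feasible set. List the vertices and price them.
chickpeas only: max(12/6, 5.1/3.4) = 2 servings → $1.50.
hummus only: max(12/4, 5.1/1.9) = 3 servings → $1.80.
chickpeas + hummus: intersection lies outside the first quadrant.
So the least-cost plan costs $1.50.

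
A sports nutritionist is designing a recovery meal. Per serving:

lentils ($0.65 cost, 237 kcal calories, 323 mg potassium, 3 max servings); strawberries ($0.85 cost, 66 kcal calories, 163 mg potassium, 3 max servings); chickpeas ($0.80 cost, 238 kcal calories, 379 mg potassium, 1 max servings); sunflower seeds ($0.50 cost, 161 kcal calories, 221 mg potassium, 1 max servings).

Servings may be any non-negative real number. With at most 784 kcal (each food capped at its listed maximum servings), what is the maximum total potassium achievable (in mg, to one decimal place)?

Potassium per kcal: strawberries 2.47, chickpeas 1.592, sunflower seeds 1.373, lentils 1.363.
Take 3 servings of strawberries: uses 198 kcal, +489.0 mg potassium (running total 489.0 mg).
Take 1 serving of chickpeas: uses 238 kcal, +379.0 mg potassium (running total 868.0 mg).
Take 1 serving of sunflower seeds: uses 161 kcal, +221.0 mg potassium (running total 1089.0 mg).
Take 0.789 servings of lentils: uses 187 kcal, +254.9 mg potassium (running total 1343.9 mg).
Filling greedily by potassium-per-kcal is optimal for one linear limit, giving 1343.9 mg.

1343.9 mg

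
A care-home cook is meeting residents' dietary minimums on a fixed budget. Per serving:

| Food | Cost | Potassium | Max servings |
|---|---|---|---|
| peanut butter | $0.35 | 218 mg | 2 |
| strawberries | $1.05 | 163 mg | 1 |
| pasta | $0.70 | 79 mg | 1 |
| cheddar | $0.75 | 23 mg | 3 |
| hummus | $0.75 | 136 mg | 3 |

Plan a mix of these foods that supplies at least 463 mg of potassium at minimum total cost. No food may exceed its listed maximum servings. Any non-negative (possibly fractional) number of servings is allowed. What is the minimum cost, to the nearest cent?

$0.85

Cost per mg of potassium: peanut butter $0.0016, hummus $0.0055, strawberries $0.0064, pasta $0.0089, cheddar $0.0326.
Take 2 servings of peanut butter: +436.0 mg potassium for $0.70 (total $0.70, still need 27.0 mg).
Take 0.1985 servings of hummus: +27.0 mg potassium for $0.15 (total $0.85, still need 0.0 mg).
Greedy by cheapest-per-mg is optimal for a single linear constraint, so the minimum cost is $0.85.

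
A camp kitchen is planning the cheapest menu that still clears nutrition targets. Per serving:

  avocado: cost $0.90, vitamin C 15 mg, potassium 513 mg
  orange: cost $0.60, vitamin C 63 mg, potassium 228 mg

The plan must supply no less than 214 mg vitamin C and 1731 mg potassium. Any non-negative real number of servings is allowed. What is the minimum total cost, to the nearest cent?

Compare the cost at each extreme point of the feasible region.
avocado only: max(214/15, 1731/513) = 14.27 servings → $12.84.
orange only: max(214/63, 1731/228) = 7.592 servings → $4.56.
avocado + orange with both tight: 2.085 servings and 2.9 servings → $3.62.
The minimum over all feasible corners is $3.62.

$3.62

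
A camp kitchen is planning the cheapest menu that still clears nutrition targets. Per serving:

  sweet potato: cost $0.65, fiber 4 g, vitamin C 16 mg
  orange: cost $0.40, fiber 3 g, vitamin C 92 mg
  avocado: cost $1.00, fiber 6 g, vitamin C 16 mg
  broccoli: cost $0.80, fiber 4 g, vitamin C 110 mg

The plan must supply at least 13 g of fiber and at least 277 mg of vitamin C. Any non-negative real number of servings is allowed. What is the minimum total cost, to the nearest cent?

With two linear requirements the optimum uses one or two foods; enumerate the corners.
sweet potato only: max(13/4, 277/16) = 17.31 servings → $11.25.
orange only: max(13/3, 277/92) = 4.333 servings → $1.73.
avocado only: max(13/6, 277/16) = 17.31 servings → $17.31.
broccoli only: max(13/4, 277/110) = 3.25 servings → $2.60.
sweet potato + orange with both tight: 1.141 servings and 2.812 servings → $1.87.
sweet potato + avocado: intersection lies outside the first quadrant.
sweet potato + broccoli with both tight: 0.8564 servings and 2.394 servings → $2.47.
orange + avocado with both tight: 2.885 servings and 0.7242 servings → $1.88.
orange + broccoli with both targets exact would need a negative amount; discard.
avocado + broccoli with both tight: 0.5403 servings and 2.44 servings → $2.49.
The minimum over all feasible corners is $1.73.

$1.73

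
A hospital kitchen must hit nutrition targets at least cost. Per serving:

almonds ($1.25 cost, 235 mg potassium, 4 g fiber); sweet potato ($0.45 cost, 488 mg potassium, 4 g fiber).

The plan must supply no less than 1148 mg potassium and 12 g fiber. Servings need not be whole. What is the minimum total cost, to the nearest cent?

$1.35

almonds only: max(1148/235, 12/4) = 4.885 servings → $6.11.
sweet potato only: max(1148/488, 12/4) = 3 servings → $1.35.
almonds + sweet potato with both tight: 1.249 servings and 1.751 servings → $2.35.
The minimum over all feasible corners is $1.35.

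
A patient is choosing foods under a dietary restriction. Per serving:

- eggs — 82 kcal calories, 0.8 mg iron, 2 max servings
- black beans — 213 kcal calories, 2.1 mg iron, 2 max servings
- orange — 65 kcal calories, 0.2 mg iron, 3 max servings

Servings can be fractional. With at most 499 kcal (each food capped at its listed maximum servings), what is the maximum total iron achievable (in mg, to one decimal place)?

Iron per kcal: black beans 0.009859, eggs 0.009756, orange 0.003077.
Take 2 servings of black beans: uses 426 kcal, +4.2 mg iron (running total 4.2 mg).
Take 0.8902 servings of eggs: uses 73 kcal, +0.7 mg iron (running total 4.9 mg).
Greedy by best ratio exhausts the calories allowance optimally: 4.9 mg.

4.9 mg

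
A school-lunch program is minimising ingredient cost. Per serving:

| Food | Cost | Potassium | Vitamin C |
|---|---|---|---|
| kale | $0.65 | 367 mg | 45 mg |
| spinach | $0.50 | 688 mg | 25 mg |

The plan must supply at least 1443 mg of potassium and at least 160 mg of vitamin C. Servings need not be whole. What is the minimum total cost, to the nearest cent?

$2.35

Minimising a linear cost over {potassium ≥ 1443, vitamin C ≥ 160, servings ≥ 0} — the optimum is at a vertex, using one or two foods.
kale only: max(1443/367, 160/45) = 3.932 servings → $2.56.
spinach only: max(1443/688, 160/25) = 6.4 servings → $3.20.
kale + spinach with both tight: 3.397 servings and 0.2853 servings → $2.35.
Cheapest feasible corner: $2.35.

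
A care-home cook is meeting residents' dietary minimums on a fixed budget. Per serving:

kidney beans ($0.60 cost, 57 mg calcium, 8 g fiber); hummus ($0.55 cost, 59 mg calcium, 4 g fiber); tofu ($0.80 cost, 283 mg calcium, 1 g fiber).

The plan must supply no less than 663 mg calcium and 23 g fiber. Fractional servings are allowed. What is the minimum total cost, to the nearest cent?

A basic optimal solution has at most two foods positive. Try each food alone and each pair with both targets met exactly.
kidney beans only: max(663/57, 23/8) = 11.63 servings → $6.98.
hummus only: max(663/59, 23/4) = 11.24 servings → $6.18.
tofu only: max(663/283, 23/1) = 23 servings → $18.40.
kidney beans + hummus: intersection lies outside the first quadrant.
kidney beans + tofu with both tight: 2.649 servings and 1.809 servings → $3.04.
hummus + tofu with both tight: 5.448 servings and 1.207 servings → $3.96.
So the least-cost plan costs $3.04.

$3.04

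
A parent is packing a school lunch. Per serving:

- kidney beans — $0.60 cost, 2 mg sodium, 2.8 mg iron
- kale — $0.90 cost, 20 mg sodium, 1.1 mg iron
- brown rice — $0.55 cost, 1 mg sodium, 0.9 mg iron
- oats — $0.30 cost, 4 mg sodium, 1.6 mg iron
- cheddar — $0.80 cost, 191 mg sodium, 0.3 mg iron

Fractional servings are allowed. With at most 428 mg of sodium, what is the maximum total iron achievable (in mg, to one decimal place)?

599.2 mg

Iron per mg sodium: kidney beans 1.4, brown rice 0.9, oats 0.4, kale 0.055, cheddar 0.001571.
With no serving limits, spend the whole sodium allowance on kidney beans: 428 mg / 2 mg × 2.8 mg = 599.2 mg.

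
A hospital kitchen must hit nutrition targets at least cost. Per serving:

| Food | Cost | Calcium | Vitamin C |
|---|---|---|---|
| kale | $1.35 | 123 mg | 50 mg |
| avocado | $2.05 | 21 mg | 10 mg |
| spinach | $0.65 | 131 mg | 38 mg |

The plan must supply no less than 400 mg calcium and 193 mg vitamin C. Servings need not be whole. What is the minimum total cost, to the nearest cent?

$3.30

The cheapest plan sits at a corner of the feasible region — with two constraints it uses at most two foods.
kale only: max(400/123, 193/50) = 3.86 servings → $5.21.
avocado only: max(400/21, 193/10) = 19.3 servings → $39.56.
spinach only: max(400/131, 193/38) = 5.079 servings → $3.30.
kale + avocado: intersection lies outside the first quadrant.
kale + spinach with both targets exact would need a negative amount; discard.
avocado + spinach with both targets exact would need a negative amount; discard.
Cheapest feasible corner: $3.30.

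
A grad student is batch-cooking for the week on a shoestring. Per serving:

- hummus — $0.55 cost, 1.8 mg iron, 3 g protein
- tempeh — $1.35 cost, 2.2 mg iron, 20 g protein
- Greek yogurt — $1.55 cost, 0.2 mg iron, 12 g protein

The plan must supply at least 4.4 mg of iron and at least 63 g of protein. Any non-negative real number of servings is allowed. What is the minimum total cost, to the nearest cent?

Minimising a linear cost over {iron ≥ 4.4, protein ≥ 63, servings ≥ 0} — the optimum is at a vertex, using one or two foods.
hummus only: max(4.4/1.8, 63/3) = 21 servings → $11.55.
tempeh only: max(4.4/2.2, 63/20) = 3.15 servings → $4.25.
Greek yogurt only: max(4.4/0.2, 63/12) = 22 servings → $34.10.
hummus + tempeh: intersection lies outside the first quadrant.
hummus + Greek yogurt with both tight: 1.914 servings and 4.771 servings → $8.45.
tempeh + Greek yogurt with both tight: 1.795 servings and 2.259 servings → $5.92.
The minimum over all feasible corners is $4.25.

$4.25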